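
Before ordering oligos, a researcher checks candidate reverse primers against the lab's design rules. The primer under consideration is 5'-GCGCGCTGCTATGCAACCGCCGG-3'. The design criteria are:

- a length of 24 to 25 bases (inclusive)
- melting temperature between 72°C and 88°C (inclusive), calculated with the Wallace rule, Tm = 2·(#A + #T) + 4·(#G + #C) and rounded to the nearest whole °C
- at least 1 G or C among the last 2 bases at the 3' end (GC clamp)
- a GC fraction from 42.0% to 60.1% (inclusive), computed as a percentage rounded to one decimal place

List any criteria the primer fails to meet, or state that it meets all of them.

Base counts: A=3, T=3, G=8, C=9 (length 23).
length: length 23, outside 24–25 ✗
Tm: Tm = 2·6 + 4·17 = 80°C ✓
GC clamp: 3' end GG has 2 G/C ✓
GC content: GC 17/23 = 73.9%, outside 42.0–60.1% ✗

Fails: length, GC content.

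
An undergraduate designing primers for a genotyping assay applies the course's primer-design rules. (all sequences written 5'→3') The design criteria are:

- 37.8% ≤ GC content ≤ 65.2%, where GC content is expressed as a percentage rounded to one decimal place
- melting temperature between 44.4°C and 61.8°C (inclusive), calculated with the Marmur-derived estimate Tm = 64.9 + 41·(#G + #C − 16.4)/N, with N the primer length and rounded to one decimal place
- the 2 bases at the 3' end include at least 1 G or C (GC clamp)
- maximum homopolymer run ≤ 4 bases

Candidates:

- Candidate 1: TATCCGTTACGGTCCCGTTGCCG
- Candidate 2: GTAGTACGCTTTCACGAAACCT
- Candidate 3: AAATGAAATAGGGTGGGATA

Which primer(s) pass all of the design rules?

Candidate 1 and Candidate 2.

Candidate 1 (23 nt, A=2 T=7 G=6 C=8): GC 14/23 = 60.9% ✓; Tm = 64.9 + 41·(14 − 16.4)/23 = 60.6°C ✓; 3' end CG has 2 G/C ✓; longest run = 3 ✓ — passes.
Candidate 2 (22 nt, A=6 T=6 G=4 C=6): GC 10/22 = 45.5% ✓; Tm = 64.9 + 41·(10 − 16.4)/22 = 53.0°C ✓; 3' end CT has 1 G/C ✓; longest run = 3 ✓ — passes.
Candidate 3 (20 nt, A=9 T=4 G=7 C=0): GC 7/20 = 35.0%, outside 37.8–65.2% ✗; Tm = 64.9 + 41·(7 − 16.4)/20 = 45.6°C ✓; 3' end TA has 0 G/C, need ≥1 ✗; longest run = 3 ✓ — fails.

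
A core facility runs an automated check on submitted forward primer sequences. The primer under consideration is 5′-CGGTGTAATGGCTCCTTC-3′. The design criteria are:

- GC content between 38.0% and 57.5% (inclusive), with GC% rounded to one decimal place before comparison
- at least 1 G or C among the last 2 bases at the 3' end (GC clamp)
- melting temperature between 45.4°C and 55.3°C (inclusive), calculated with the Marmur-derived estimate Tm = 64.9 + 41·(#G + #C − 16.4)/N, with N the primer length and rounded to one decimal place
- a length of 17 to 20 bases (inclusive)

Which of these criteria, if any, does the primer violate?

Meets all criteria.

Base counts: A=2, T=6, G=5, C=5 (length 18).
GC content: GC 10/18 = 55.6% ✓
GC clamp: 3' end TC has 1 G/C ✓
Tm: Tm = 64.9 + 41·(10 − 16.4)/18 = 50.3°C ✓
length: length 18 ✓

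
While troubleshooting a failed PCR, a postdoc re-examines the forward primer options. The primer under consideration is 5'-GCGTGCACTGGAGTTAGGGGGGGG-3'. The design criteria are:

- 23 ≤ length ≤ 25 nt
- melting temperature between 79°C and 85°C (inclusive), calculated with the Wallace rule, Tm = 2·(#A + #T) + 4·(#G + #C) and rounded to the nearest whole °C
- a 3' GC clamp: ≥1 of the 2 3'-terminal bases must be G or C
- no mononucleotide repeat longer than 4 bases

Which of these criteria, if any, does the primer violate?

Base counts: A=3, T=4, G=14, C=3 (length 24).
length: length 24 ✓
Tm: Tm = 2·7 + 4·17 = 82°C ✓
GC clamp: 3' end GG has 2 G/C ✓
homopolymer run: longest run = 8, exceeds 4 ✗

Fails: homopolymer run.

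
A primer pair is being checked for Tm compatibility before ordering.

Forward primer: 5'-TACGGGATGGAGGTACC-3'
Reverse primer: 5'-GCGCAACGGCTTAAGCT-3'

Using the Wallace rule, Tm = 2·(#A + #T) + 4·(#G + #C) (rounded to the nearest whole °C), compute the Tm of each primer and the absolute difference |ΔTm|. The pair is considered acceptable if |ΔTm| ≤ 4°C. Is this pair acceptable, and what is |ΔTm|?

Forward: A=4 T=3 G=7 C=3 → Tm = 2·7 + 4·10 = 54°C.
Reverse: A=4 T=3 G=5 C=5 → Tm = 2·7 + 4·10 = 54°C.
|ΔTm| = |54 − 54| = 0°C, ≤ 4°C.

|ΔTm| = 0°C; the pair is acceptable.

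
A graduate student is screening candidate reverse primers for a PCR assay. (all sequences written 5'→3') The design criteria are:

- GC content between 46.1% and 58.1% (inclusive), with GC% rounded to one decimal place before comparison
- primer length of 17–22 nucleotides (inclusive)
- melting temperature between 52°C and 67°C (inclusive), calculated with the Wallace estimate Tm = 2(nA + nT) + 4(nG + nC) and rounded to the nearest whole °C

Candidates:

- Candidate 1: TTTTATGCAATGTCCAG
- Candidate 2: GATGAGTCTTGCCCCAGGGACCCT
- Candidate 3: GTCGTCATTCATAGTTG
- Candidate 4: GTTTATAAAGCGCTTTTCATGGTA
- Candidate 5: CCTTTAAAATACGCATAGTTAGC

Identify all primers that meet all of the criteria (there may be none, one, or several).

Candidate 1 (17 nt, A=4 T=7 G=3 C=3): GC 6/17 = 35.3%, outside 46.1–58.1% ✗; length 17 ✓; Tm = 2·11 + 4·6 = 46°C, outside 52–67°C ✗ — fails.
Candidate 2 (24 nt, A=4 T=5 G=7 C=8): GC 15/24 = 62.5%, outside 46.1–58.1% ✗; length 24, outside 17–22 ✗; Tm = 2·9 + 4·15 = 78°C, outside 52–67°C ✗ — fails.
Candidate 3 (17 nt, A=3 T=7 G=4 C=3): GC 7/17 = 41.2%, outside 46.1–58.1% ✗; length 17 ✓; Tm = 2·10 + 4·7 = 48°C, outside 52–67°C ✗ — fails.
Candidate 4 (24 nt, A=6 T=10 G=5 C=3): GC 8/24 = 33.3%, outside 46.1–58.1% ✗; length 24, outside 17–22 ✗; Tm = 2·16 + 4·8 = 64°C ✓ — fails.
Candidate 5 (23 nt, A=8 T=7 G=3 C=5): GC 8/23 = 34.8%, outside 46.1–58.1% ✗; length 23, outside 17–22 ✗; Tm = 2·15 + 4·8 = 62°C ✓ — fails.

None of the candidates satisfy all criteria.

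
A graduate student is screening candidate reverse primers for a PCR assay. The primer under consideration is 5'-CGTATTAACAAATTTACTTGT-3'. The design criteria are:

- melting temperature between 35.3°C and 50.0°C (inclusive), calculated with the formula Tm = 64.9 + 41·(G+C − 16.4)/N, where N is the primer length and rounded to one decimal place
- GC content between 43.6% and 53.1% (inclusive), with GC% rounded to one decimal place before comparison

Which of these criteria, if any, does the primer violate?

Base counts: A=7, T=9, G=2, C=3 (length 21).
Tm: Tm = 64.9 + 41·(5 − 16.4)/21 = 42.6°C ✓
GC content: GC 5/21 = 23.8%, outside 43.6–53.1% ✗

Fails: GC content.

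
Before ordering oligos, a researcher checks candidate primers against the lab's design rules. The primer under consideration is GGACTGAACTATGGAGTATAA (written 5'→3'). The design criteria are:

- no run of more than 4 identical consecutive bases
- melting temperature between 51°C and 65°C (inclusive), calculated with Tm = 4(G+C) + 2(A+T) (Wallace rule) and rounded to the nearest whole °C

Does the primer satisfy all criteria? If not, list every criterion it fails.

Base counts: A=8, T=5, G=6, C=2 (length 21).
homopolymer run: longest run = 2 ✓
Tm: Tm = 2·13 + 4·8 = 58°C ✓

Meets all criteria.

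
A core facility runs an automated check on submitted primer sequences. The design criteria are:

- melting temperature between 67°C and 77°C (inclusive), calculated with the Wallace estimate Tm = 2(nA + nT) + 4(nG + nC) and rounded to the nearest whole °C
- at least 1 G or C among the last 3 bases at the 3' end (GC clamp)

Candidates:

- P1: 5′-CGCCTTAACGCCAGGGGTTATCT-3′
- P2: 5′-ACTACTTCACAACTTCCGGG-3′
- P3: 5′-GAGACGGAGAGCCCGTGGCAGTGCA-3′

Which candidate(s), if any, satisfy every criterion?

P1 (23 nt, A=4 T=6 G=6 C=7): Tm = 2·10 + 4·13 = 72°C ✓; 3' end TCT has 1 G/C ✓ — passes.
P2 (20 nt, A=5 T=5 G=3 C=7): Tm = 2·10 + 4·10 = 60°C, outside 67–77°C ✗; 3' end GGG has 3 G/C ✓ — fails.
P3 (25 nt, A=6 T=2 G=11 C=6): Tm = 2·8 + 4·17 = 84°C, outside 67–77°C ✗; 3' end GCA has 2 G/C ✓ — fails.

P1 only.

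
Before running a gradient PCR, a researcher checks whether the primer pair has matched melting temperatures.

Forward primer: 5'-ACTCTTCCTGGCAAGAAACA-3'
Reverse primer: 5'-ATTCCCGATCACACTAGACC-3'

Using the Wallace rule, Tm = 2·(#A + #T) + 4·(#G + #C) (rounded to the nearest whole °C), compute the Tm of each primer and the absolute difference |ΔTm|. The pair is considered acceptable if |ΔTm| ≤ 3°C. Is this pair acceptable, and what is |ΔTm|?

|ΔTm| = 2°C; the pair is acceptable.

Forward: A=7 T=4 G=3 C=6 → Tm = 2·11 + 4·9 = 58°C.
Reverse: A=6 T=4 G=2 C=8 → Tm = 2·10 + 4·10 = 60°C.
|ΔTm| = |58 − 60| = 2°C, ≤ 3°C.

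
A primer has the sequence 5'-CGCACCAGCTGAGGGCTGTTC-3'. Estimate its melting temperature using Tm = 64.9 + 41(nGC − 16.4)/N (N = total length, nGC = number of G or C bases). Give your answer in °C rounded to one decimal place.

60.2°C

Base counts: A=3, T=4, G=7, C=7; G+C = 14, N = 21.
Tm = 64.9 + 41·(14 − 16.4)/21 = 64.9 + -98.40/21 = 60.2°C.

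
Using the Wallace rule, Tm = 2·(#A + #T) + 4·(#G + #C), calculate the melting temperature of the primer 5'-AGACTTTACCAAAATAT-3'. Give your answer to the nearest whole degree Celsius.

Base counts: A=8, T=5, G=1, C=3 (length 17).
Tm = 2·(8+5) + 4·(1+3) = 2·13 + 4·4 = 26 + 16 = 42°C.

42°C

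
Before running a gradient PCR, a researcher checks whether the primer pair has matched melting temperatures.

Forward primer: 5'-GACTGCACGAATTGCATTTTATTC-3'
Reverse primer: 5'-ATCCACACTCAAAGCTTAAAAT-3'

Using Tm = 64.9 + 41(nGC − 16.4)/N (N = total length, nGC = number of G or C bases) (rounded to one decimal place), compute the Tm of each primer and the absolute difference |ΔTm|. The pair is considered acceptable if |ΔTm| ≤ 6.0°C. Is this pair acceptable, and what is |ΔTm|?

Forward: G+C = 9, N = 24 → Tm = 64.9 + 41·(9 − 16.4)/24 = 52.3°C.
Reverse: G+C = 7, N = 22 → Tm = 64.9 + 41·(7 − 16.4)/22 = 47.4°C.
|ΔTm| = |52.3 − 47.4| = 4.9°C, ≤ 6.0°C.

|ΔTm| = 4.9°C; the pair is acceptable.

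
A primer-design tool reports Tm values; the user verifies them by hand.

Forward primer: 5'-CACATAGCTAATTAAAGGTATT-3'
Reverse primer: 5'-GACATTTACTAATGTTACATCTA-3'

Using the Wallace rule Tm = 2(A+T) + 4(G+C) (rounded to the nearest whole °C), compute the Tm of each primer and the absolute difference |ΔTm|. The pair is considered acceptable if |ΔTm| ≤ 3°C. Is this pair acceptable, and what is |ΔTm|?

|ΔTm| = 2°C; the pair is acceptable.

Forward: A=9 T=7 G=3 C=3 → Tm = 2·16 + 4·6 = 56°C.
Reverse: A=8 T=9 G=2 C=4 → Tm = 2·17 + 4·6 = 58°C.
|ΔTm| = |56 − 58| = 2°C, ≤ 3°C.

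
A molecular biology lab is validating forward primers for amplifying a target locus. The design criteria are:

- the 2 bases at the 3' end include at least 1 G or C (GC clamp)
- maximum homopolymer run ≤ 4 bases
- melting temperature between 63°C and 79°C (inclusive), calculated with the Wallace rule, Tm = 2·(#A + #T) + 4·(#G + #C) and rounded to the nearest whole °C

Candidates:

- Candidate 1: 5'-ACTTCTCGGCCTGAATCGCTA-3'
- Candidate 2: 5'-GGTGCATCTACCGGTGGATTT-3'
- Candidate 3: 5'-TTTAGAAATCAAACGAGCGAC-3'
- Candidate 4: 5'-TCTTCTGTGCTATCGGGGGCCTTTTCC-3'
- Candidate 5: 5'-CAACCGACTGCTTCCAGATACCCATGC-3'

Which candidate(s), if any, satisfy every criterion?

Candidate 1 (21 nt, A=4 T=6 G=4 C=7): 3' end TA has 0 G/C, need ≥1 ✗; longest run = 2 ✓; Tm = 2·10 + 4·11 = 64°C ✓ — fails.
Candidate 2 (21 nt, A=3 T=7 G=7 C=4): 3' end TT has 0 G/C, need ≥1 ✗; longest run = 3 ✓; Tm = 2·10 + 4·11 = 64°C ✓ — fails.
Candidate 3 (21 nt, A=9 T=4 G=4 C=4): 3' end AC has 1 G/C ✓; longest run = 3 ✓; Tm = 2·13 + 4·8 = 58°C, outside 63–79°C ✗ — fails.
Candidate 4 (27 nt, A=1 T=11 G=7 C=8): 3' end CC has 2 G/C ✓; longest run = 5, exceeds 4 ✗; Tm = 2·12 + 4·15 = 84°C, outside 63–79°C ✗ — fails.
Candidate 5 (27 nt, A=7 T=5 G=4 C=11): 3' end GC has 2 G/C ✓; longest run = 3 ✓; Tm = 2·12 + 4·15 = 84°C, outside 63–79°C ✗ — fails.

None of the candidates satisfy all criteria.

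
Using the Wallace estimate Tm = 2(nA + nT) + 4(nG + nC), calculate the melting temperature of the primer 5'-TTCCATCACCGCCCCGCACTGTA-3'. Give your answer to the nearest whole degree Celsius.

Base counts: A=4, T=5, G=3, C=11 (length 23).
Tm = 2·(4+5) + 4·(3+11) = 2·9 + 4·14 = 18 + 56 = 74°C.

74°C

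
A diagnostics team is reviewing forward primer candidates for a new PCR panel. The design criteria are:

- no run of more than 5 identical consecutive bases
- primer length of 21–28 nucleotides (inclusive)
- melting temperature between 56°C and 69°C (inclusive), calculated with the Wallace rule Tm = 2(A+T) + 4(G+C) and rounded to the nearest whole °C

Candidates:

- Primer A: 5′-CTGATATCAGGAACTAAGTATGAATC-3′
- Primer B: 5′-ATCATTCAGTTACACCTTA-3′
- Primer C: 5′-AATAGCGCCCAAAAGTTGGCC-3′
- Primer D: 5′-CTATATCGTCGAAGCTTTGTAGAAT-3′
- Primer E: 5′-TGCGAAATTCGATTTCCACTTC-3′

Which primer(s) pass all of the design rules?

Primer A (26 nt, A=10 T=7 G=5 C=4): longest run = 2 ✓; length 26 ✓; Tm = 2·17 + 4·9 = 70°C, outside 56–69°C ✗ — fails.
Primer B (19 nt, A=6 T=7 G=1 C=5): longest run = 2 ✓; length 19, outside 21–28 ✗; Tm = 2·13 + 4·6 = 50°C, outside 56–69°C ✗ — fails.
Primer C (21 nt, A=7 T=3 G=5 C=6): longest run = 4 ✓; length 21 ✓; Tm = 2·10 + 4·11 = 64°C ✓ — passes.
Primer D (25 nt, A=7 T=9 G=5 C=4): longest run = 3 ✓; length 25 ✓; Tm = 2·16 + 4·9 = 68°C ✓ — passes.
Primer E (22 nt, A=5 T=8 G=3 C=6): longest run = 3 ✓; length 22 ✓; Tm = 2·13 + 4·9 = 62°C ✓ — passes.

Primer C, Primer D and Primer E.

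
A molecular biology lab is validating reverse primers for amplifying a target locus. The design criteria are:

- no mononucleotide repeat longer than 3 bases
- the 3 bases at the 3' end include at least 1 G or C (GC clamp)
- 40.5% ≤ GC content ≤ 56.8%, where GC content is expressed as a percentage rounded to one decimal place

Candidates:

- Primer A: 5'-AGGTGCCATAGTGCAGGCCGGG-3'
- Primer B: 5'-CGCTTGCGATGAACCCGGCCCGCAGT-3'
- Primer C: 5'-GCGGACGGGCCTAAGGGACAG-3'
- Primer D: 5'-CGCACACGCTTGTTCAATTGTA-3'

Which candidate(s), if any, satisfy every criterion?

Primer D only.

Primer A (22 nt, A=4 T=3 G=10 C=5): longest run = 3 ✓; 3' end GGG has 3 G/C ✓; GC 15/22 = 68.2%, outside 40.5–56.8% ✗ — fails.
Primer B (26 nt, A=4 T=4 G=8 C=10): longest run = 3 ✓; 3' end AGT has 1 G/C ✓; GC 18/26 = 69.2%, outside 40.5–56.8% ✗ — fails.
Primer C (21 nt, A=5 T=1 G=10 C=5): longest run = 3 ✓; 3' end CAG has 2 G/C ✓; GC 15/21 = 71.4%, outside 40.5–56.8% ✗ — fails.
Primer D (22 nt, A=5 T=7 G=4 C=6): longest run = 2 ✓; 3' end GTA has 1 G/C ✓; GC 10/22 = 45.5% ✓ — passes.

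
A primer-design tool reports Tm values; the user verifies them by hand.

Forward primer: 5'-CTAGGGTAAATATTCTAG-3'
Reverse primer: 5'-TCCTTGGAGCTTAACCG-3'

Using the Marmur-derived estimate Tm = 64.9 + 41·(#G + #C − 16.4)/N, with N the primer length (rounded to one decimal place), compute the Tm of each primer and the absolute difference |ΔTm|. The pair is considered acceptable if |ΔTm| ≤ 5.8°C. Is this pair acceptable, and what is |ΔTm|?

|ΔTm| = 5.9°C; the pair is not acceptable.

Forward: G+C = 6, N = 18 → Tm = 64.9 + 41·(6 − 16.4)/18 = 41.2°C.
Reverse: G+C = 9, N = 17 → Tm = 64.9 + 41·(9 − 16.4)/17 = 47.1°C.
|ΔTm| = |41.2 − 47.1| = 5.9°C, > 5.8°C.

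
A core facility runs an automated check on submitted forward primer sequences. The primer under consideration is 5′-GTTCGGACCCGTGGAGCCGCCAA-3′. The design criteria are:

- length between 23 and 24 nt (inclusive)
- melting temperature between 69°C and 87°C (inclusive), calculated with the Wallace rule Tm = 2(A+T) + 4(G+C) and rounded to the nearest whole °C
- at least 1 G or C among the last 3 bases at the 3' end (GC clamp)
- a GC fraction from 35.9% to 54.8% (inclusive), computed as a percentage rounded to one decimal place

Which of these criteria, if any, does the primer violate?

Fails: GC content.

Base counts: A=4, T=3, G=8, C=8 (length 23).
length: length 23 ✓
Tm: Tm = 2·7 + 4·16 = 78°C ✓
GC clamp: 3' end CAA has 1 G/C ✓
GC content: GC 16/23 = 69.6%, outside 35.9–54.8% ✗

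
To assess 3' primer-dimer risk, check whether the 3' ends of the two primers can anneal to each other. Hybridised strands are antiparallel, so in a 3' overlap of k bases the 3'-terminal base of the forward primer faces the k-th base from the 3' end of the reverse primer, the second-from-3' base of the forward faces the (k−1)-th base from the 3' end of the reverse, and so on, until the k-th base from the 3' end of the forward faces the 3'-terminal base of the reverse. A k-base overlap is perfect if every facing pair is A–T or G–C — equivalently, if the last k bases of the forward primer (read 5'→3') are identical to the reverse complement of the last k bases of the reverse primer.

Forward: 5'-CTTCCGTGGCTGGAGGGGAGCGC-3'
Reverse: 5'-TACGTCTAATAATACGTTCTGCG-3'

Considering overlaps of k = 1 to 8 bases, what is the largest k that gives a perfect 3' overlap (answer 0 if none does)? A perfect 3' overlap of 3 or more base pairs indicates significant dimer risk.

Last 8 bases (5'→3') — forward …GGGAGCGC, reverse …GTTCTGCG.
Reverse complement of the reverse primer's last 8 bases: CGCAGAAC; its first k bases are the reverse complement of the reverse primer's last k bases, so a perfect k-base overlap needs the forward primer's last k bases to equal them.
Comparing (forward last k vs required): k=1: C vs C ✓; k=2: GC vs CG ✗; k=3: CGC vs CGC ✓; k=4: GCGC vs CGCA ✗; k=5: AGCGC vs CGCAG ✗; k=6: GAGCGC vs CGCAGA ✗; k=7: GGAGCGC vs CGCAGAA ✗; k=8: GGGAGCGC vs CGCAGAAC ✗.
Perfect overlaps at k = 1, 3; the largest is 3.

Longest perfect overlap: 3 complementary base pairs; significant dimer risk (threshold 3).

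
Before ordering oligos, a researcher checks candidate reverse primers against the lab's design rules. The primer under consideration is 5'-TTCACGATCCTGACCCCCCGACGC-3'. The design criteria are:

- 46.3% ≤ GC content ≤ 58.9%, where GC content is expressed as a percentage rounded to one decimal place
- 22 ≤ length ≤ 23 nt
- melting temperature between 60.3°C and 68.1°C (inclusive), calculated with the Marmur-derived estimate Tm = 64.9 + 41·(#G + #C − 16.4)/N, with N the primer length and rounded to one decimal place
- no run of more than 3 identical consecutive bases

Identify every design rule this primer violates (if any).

Base counts: A=4, T=4, G=4, C=12 (length 24).
GC content: GC 16/24 = 66.7%, outside 46.3–58.9% ✗
length: length 24, outside 22–23 ✗
Tm: Tm = 64.9 + 41·(16 − 16.4)/24 = 64.2°C ✓
homopolymer run: longest run = 6, exceeds 3 ✗

Fails: GC content, length, homopolymer run.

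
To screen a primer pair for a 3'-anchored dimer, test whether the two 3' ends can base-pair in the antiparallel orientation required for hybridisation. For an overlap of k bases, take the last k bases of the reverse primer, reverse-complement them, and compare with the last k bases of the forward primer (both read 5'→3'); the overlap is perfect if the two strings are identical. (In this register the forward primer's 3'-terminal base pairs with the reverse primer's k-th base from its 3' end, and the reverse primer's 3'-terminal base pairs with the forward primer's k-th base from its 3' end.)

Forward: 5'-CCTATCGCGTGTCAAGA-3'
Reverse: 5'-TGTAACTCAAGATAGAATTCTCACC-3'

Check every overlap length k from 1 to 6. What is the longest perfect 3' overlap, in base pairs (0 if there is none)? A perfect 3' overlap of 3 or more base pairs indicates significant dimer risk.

Longest perfect overlap: 0 complementary base pairs; below the dimer-risk threshold (threshold 3).

Last 6 bases (5'→3') — forward …TCAAGA, reverse …CTCACC.
Reverse complement of the reverse primer's last 6 bases: GGTGAG; its first k bases are the reverse complement of the reverse primer's last k bases, so a perfect k-base overlap needs the forward primer's last k bases to equal them.
Comparing (forward last k vs required): k=1: A vs G ✗; k=2: GA vs GG ✗; k=3: AGA vs GGT ✗; k=4: AAGA vs GGTG ✗; k=5: CAAGA vs GGTGA ✗; k=6: TCAAGA vs GGTGAG ✗.
No overlap length from 1 to 6 is perfect, so the longest perfect 3' overlap is 0.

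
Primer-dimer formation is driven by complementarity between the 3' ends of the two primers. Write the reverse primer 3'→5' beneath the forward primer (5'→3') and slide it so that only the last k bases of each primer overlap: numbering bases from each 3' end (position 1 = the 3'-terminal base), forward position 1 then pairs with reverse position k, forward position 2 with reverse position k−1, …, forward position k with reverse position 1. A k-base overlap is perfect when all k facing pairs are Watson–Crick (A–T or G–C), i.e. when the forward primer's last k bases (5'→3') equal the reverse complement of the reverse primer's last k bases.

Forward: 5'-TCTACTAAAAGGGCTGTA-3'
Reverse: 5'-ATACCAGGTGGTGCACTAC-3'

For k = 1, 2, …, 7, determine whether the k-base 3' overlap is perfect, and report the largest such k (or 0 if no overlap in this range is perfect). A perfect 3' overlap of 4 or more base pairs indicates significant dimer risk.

Last 7 bases (5'→3') — forward …GGCTGTA, reverse …GCACTAC.
Reverse complement of the reverse primer's last 7 bases: GTAGTGC; its first k bases are the reverse complement of the reverse primer's last k bases, so a perfect k-base overlap needs the forward primer's last k bases to equal them.
Comparing (forward last k vs required): k=1: A vs G ✗; k=2: TA vs GT ✗; k=3: GTA vs GTA ✓; k=4: TGTA vs GTAG ✗; k=5: CTGTA vs GTAGT ✗; k=6: GCTGTA vs GTAGTG ✗; k=7: GGCTGTA vs GTAGTGC ✗.
Only k = 3 is perfect, so the longest perfect 3' overlap is 3.

Longest perfect overlap: 3 complementary base pairs; below the dimer-risk threshold (threshold 4).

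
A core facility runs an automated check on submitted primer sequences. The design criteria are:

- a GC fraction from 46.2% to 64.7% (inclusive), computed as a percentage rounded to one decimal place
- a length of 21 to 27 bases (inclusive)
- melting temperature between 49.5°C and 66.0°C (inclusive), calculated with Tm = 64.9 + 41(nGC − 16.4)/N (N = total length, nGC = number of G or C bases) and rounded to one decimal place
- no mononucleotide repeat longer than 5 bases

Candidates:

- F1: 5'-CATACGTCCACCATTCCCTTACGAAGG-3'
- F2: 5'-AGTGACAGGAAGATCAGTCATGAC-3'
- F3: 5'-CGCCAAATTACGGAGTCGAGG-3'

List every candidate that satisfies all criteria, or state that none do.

F1 (27 nt, A=7 T=6 G=4 C=10): GC 14/27 = 51.9% ✓; length 27 ✓; Tm = 64.9 + 41·(14 − 16.4)/27 = 61.3°C ✓; longest run = 3 ✓ — passes.
F2 (24 nt, A=9 T=4 G=7 C=4): GC 11/24 = 45.8%, outside 46.2–64.7% ✗; length 24 ✓; Tm = 64.9 + 41·(11 − 16.4)/24 = 55.7°C ✓; longest run = 2 ✓ — fails.
F3 (21 nt, A=6 T=3 G=7 C=5): GC 12/21 = 57.1% ✓; length 21 ✓; Tm = 64.9 + 41·(12 − 16.4)/21 = 56.3°C ✓; longest run = 3 ✓ — passes.

F1 and F3.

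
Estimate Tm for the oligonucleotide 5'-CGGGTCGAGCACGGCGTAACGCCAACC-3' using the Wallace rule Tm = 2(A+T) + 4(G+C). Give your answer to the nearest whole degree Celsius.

92°C

Base counts: A=6, T=2, G=9, C=10 (length 27).
Tm = 2·(6+2) + 4·(9+10) = 2·8 + 4·19 = 16 + 76 = 92°C.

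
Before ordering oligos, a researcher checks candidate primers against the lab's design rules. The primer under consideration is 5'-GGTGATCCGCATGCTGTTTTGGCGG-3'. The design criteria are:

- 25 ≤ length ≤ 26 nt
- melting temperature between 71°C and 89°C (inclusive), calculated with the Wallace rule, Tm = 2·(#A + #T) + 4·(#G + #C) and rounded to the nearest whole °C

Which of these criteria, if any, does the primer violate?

Base counts: A=2, T=8, G=10, C=5 (length 25).
length: length 25 ✓
Tm: Tm = 2·10 + 4·15 = 80°C ✓

Meets all criteria.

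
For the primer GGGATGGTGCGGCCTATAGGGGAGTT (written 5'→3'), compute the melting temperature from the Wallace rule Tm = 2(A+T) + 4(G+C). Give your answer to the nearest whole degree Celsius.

Base counts: A=4, T=6, G=13, C=3 (length 26).
Tm = 2·(4+6) + 4·(13+3) = 2·10 + 4·16 = 20 + 64 = 84°C.

84°C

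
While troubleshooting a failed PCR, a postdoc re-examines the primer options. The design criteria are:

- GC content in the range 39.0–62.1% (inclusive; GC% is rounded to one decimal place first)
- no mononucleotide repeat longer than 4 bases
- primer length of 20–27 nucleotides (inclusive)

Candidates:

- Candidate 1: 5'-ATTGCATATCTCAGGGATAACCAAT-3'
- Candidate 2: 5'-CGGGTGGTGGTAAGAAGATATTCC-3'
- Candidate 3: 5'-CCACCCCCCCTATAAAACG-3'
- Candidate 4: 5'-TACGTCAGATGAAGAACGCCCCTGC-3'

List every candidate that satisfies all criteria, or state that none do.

Candidate 2 and Candidate 4.

Candidate 1 (25 nt, A=9 T=7 G=4 C=5): GC 9/25 = 36.0%, outside 39.0–62.1% ✗; longest run = 3 ✓; length 25 ✓ — fails.
Candidate 2 (24 nt, A=6 T=6 G=9 C=3): GC 12/24 = 50.0% ✓; longest run = 3 ✓; length 24 ✓ — passes.
Candidate 3 (19 nt, A=6 T=2 G=1 C=10): GC 11/19 = 57.9% ✓; longest run = 7, exceeds 4 ✗; length 19, outside 20–27 ✗ — fails.
Candidate 4 (25 nt, A=7 T=4 G=6 C=8): GC 14/25 = 56.0% ✓; longest run = 4 ✓; length 25 ✓ — passes.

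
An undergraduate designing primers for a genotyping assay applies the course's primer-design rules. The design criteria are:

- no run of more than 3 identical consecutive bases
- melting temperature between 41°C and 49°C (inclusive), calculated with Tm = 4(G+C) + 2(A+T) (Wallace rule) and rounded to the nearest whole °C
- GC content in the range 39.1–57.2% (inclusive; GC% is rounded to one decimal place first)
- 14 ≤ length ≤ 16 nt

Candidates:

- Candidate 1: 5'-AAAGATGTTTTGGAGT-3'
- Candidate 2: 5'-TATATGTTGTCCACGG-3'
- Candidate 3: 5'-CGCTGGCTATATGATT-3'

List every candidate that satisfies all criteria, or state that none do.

Candidate 1 (16 nt, A=5 T=6 G=5 C=0): longest run = 4, exceeds 3 ✗; Tm = 2·11 + 4·5 = 42°C ✓; GC 5/16 = 31.3%, outside 39.1–57.2% ✗; length 16 ✓ — fails.
Candidate 2 (16 nt, A=3 T=6 G=4 C=3): longest run = 2 ✓; Tm = 2·9 + 4·7 = 46°C ✓; GC 7/16 = 43.8% ✓; length 16 ✓ — passes.
Candidate 3 (16 nt, A=3 T=6 G=4 C=3): longest run = 2 ✓; Tm = 2·9 + 4·7 = 46°C ✓; GC 7/16 = 43.8% ✓; length 16 ✓ — passes.

Candidate 2 and Candidate 3.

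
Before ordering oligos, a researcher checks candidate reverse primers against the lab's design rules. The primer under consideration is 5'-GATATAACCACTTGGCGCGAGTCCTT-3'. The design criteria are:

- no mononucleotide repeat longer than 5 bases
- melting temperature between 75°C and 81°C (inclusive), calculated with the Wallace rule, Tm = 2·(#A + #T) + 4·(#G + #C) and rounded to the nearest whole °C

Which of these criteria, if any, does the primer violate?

Base counts: A=6, T=7, G=6, C=7 (length 26).
homopolymer run: longest run = 2 ✓
Tm: Tm = 2·13 + 4·13 = 78°C ✓

Meets all criteria.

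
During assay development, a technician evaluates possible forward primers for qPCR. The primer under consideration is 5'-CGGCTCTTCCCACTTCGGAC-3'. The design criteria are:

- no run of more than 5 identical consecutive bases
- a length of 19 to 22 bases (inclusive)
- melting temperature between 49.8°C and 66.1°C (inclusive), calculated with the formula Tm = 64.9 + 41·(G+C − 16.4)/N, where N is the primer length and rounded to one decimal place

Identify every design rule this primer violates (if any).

Base counts: A=2, T=5, G=4, C=9 (length 20).
homopolymer run: longest run = 3 ✓
length: length 20 ✓
Tm: Tm = 64.9 + 41·(13 − 16.4)/20 = 57.9°C ✓

Meets all criteria.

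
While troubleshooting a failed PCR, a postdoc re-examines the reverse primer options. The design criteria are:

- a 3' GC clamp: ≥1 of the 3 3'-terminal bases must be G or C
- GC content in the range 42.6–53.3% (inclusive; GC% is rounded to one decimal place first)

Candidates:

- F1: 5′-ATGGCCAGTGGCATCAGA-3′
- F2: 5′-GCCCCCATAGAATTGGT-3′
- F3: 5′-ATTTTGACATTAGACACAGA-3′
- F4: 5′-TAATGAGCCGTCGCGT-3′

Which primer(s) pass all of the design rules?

F1 (18 nt, A=5 T=3 G=6 C=4): 3' end AGA has 1 G/C ✓; GC 10/18 = 55.6%, outside 42.6–53.3% ✗ — fails.
F2 (17 nt, A=4 T=4 G=4 C=5): 3' end GGT has 2 G/C ✓; GC 9/17 = 52.9% ✓ — passes.
F3 (20 nt, A=8 T=6 G=3 C=3): 3' end AGA has 1 G/C ✓; GC 6/20 = 30.0%, outside 42.6–53.3% ✗ — fails.
F4 (16 nt, A=3 T=4 G=5 C=4): 3' end CGT has 2 G/C ✓; GC 9/16 = 56.3%, outside 42.6–53.3% ✗ — fails.

F2 only.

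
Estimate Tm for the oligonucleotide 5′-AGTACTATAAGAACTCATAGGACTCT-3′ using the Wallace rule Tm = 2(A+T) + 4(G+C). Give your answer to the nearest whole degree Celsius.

70°C

Base counts: A=10, T=7, G=4, C=5 (length 26).
Tm = 2·(10+7) + 4·(4+5) = 2·17 + 4·9 = 34 + 36 = 70°C.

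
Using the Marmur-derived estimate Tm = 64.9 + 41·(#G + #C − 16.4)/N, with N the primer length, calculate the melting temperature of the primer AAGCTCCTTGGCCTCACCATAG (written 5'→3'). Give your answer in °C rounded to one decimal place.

56.7°C

Base counts: A=5, T=5, G=4, C=8; G+C = 12, N = 22.
Tm = 64.9 + 41·(12 − 16.4)/22 = 64.9 + -180.40/22 = 56.7°C.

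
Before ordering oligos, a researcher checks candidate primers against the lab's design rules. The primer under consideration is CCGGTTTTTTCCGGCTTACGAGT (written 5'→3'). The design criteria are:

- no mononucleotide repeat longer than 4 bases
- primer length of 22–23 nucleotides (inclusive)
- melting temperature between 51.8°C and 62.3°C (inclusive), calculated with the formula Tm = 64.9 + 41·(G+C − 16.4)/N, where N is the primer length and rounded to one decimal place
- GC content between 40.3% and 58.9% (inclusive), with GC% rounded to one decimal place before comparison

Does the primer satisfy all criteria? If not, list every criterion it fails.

Fails: homopolymer run.

Base counts: A=2, T=9, G=6, C=6 (length 23).
homopolymer run: longest run = 6, exceeds 4 ✗
length: length 23 ✓
Tm: Tm = 64.9 + 41·(12 − 16.4)/23 = 57.1°C ✓
GC content: GC 12/23 = 52.2% ✓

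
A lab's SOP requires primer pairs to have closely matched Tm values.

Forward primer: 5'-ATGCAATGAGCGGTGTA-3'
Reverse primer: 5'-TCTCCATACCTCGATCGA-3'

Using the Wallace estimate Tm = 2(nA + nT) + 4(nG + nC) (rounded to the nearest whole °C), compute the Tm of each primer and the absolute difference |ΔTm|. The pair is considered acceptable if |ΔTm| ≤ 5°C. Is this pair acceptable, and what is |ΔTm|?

|ΔTm| = 4°C; the pair is acceptable.

Forward: A=5 T=4 G=6 C=2 → Tm = 2·9 + 4·8 = 50°C.
Reverse: A=4 T=5 G=2 C=7 → Tm = 2·9 + 4·9 = 54°C.
|ΔTm| = |50 − 54| = 4°C, ≤ 5°C.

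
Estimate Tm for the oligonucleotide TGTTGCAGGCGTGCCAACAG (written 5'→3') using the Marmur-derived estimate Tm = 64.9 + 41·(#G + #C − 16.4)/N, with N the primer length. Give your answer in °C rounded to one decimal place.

Base counts: A=4, T=4, G=7, C=5; G+C = 12, N = 20.
Tm = 64.9 + 41·(12 − 16.4)/20 = 64.9 + -180.40/20 = 55.9°C.

55.9°C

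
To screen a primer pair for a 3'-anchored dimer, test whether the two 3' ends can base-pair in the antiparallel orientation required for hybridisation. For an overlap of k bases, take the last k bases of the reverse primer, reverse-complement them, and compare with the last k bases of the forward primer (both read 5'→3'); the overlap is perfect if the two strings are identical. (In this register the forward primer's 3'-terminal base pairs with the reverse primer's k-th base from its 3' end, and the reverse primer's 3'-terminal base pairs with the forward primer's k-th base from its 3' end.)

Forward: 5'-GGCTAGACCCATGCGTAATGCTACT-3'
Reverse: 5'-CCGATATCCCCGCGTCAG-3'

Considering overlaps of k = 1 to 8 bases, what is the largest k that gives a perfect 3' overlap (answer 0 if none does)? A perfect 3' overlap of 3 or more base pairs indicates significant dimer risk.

Last 8 bases (5'→3') — forward …ATGCTACT, reverse …CGCGTCAG.
Reverse complement of the reverse primer's last 8 bases: CTGACGCG; its first k bases are the reverse complement of the reverse primer's last k bases, so a perfect k-base overlap needs the forward primer's last k bases to equal them.
Comparing (forward last k vs required): k=1: T vs C ✗; k=2: CT vs CT ✓; k=3: ACT vs CTG ✗; k=4: TACT vs CTGA ✗; k=5: CTACT vs CTGAC ✗; k=6: GCTACT vs CTGACG ✗; k=7: TGCTACT vs CTGACGC ✗; k=8: ATGCTACT vs CTGACGCG ✗.
Only k = 2 is perfect, so the longest perfect 3' overlap is 2.

Longest perfect overlap: 2 complementary base pairs; below the dimer-risk threshold (threshold 3).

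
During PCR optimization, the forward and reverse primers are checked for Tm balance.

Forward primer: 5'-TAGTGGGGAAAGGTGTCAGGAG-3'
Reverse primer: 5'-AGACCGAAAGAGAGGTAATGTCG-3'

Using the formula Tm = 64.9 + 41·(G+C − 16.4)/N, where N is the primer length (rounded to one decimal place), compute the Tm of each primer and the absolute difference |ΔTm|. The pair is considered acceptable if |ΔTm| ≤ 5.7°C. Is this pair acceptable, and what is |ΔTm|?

Forward: G+C = 12, N = 22 → Tm = 64.9 + 41·(12 − 16.4)/22 = 56.7°C.
Reverse: G+C = 11, N = 23 → Tm = 64.9 + 41·(11 − 16.4)/23 = 55.3°C.
|ΔTm| = |56.7 − 55.3| = 1.4°C, ≤ 5.7°C.

|ΔTm| = 1.4°C; the pair is acceptable.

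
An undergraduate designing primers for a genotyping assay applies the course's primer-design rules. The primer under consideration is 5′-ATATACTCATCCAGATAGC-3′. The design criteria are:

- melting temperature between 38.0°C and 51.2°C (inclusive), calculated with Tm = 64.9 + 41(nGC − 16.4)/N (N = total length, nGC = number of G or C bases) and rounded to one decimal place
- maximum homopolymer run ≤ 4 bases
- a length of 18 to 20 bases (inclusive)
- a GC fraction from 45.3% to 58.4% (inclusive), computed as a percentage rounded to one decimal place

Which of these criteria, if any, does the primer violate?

Base counts: A=7, T=5, G=2, C=5 (length 19).
Tm: Tm = 64.9 + 41·(7 − 16.4)/19 = 44.6°C ✓
homopolymer run: longest run = 2 ✓
length: length 19 ✓
GC content: GC 7/19 = 36.8%, outside 45.3–58.4% ✗

Fails: GC content.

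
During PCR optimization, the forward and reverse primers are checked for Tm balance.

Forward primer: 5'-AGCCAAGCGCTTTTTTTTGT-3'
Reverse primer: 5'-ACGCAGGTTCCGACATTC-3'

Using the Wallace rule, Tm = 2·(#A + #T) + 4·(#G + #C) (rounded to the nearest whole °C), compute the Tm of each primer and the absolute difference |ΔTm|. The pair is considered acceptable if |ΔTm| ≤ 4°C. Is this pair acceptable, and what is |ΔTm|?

Forward: A=3 T=9 G=4 C=4 → Tm = 2·12 + 4·8 = 56°C.
Reverse: A=4 T=4 G=4 C=6 → Tm = 2·8 + 4·10 = 56°C.
|ΔTm| = |56 − 56| = 0°C, ≤ 4°C.

|ΔTm| = 0°C; the pair is acceptable.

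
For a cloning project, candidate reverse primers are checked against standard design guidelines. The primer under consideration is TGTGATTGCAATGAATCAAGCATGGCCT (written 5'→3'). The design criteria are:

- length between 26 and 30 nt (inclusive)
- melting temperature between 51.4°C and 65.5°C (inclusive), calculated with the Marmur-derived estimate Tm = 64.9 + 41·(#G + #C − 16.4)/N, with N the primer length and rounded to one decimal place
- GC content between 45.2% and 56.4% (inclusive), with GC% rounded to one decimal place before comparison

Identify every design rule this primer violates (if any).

Base counts: A=8, T=8, G=7, C=5 (length 28).
length: length 28 ✓
Tm: Tm = 64.9 + 41·(12 − 16.4)/28 = 58.5°C ✓
GC content: GC 12/28 = 42.9%, outside 45.2–56.4% ✗

Fails: GC content.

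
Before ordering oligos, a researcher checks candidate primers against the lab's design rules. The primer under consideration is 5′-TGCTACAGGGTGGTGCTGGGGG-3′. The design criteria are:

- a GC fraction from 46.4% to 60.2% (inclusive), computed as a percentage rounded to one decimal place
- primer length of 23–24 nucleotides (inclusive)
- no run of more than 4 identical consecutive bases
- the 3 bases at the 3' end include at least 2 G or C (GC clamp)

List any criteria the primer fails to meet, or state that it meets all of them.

Fails: GC content, length, homopolymer run.

Base counts: A=2, T=5, G=12, C=3 (length 22).
GC content: GC 15/22 = 68.2%, outside 46.4–60.2% ✗
length: length 22, outside 23–24 ✗
homopolymer run: longest run = 5, exceeds 4 ✗
GC clamp: 3' end GGG has 3 G/C ✓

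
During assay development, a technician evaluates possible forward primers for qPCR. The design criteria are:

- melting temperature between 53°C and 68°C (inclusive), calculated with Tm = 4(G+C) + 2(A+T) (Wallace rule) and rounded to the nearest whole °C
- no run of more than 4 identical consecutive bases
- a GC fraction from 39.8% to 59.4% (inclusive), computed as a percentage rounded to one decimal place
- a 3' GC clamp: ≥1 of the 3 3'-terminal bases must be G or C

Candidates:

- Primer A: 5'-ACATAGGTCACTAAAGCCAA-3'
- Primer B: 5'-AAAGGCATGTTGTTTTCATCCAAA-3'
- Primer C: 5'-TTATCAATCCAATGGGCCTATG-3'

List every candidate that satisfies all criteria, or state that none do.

Primer A and Primer C.

Primer A (20 nt, A=9 T=3 G=3 C=5): Tm = 2·12 + 4·8 = 56°C ✓; longest run = 3 ✓; GC 8/20 = 40.0% ✓; 3' end CAA has 1 G/C ✓ — passes.
Primer B (24 nt, A=8 T=8 G=4 C=4): Tm = 2·16 + 4·8 = 64°C ✓; longest run = 4 ✓; GC 8/24 = 33.3%, outside 39.8–59.4% ✗; 3' end AAA has 0 G/C, need ≥1 ✗ — fails.
Primer C (22 nt, A=6 T=7 G=4 C=5): Tm = 2·13 + 4·9 = 62°C ✓; longest run = 3 ✓; GC 9/22 = 40.9% ✓; 3' end ATG has 1 G/C ✓ — passes.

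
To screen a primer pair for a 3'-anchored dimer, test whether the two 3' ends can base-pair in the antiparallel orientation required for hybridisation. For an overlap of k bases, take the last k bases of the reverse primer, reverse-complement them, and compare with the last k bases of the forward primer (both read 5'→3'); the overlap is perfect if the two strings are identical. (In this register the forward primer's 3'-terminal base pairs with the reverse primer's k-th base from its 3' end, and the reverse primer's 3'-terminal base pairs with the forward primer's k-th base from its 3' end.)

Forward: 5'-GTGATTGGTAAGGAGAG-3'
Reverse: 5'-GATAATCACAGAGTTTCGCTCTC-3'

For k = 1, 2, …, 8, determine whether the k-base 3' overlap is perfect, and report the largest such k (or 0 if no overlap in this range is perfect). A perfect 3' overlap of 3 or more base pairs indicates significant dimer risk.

Last 8 bases (5'→3') — forward …AAGGAGAG, reverse …TCGCTCTC.
Reverse complement of the reverse primer's last 8 bases: GAGAGCGA; its first k bases are the reverse complement of the reverse primer's last k bases, so a perfect k-base overlap needs the forward primer's last k bases to equal them.
Comparing (forward last k vs required): k=1: G vs G ✓; k=2: AG vs GA ✗; k=3: GAG vs GAG ✓; k=4: AGAG vs GAGA ✗; k=5: GAGAG vs GAGAG ✓; k=6: GGAGAG vs GAGAGC ✗; k=7: AGGAGAG vs GAGAGCG ✗; k=8: AAGGAGAG vs GAGAGCGA ✗.
Perfect overlaps at k = 1, 3, 5; the largest is 5.

Longest perfect overlap: 5 complementary base pairs; significant dimer risk (threshold 3).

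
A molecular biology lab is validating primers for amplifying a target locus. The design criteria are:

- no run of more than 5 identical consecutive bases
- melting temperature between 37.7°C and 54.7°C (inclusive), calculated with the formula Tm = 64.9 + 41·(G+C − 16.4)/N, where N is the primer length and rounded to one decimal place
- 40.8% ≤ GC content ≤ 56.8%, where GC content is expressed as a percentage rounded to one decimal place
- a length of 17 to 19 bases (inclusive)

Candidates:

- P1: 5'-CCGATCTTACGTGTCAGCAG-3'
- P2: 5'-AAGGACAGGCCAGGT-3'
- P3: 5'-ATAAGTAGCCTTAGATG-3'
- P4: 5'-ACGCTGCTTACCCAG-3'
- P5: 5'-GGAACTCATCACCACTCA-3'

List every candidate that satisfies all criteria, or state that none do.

P5 only.

P1 (20 nt, A=4 T=5 G=5 C=6): longest run = 2 ✓; Tm = 64.9 + 41·(11 − 16.4)/20 = 53.8°C ✓; GC 11/20 = 55.0% ✓; length 20, outside 17–19 ✗ — fails.
P2 (15 nt, A=5 T=1 G=6 C=3): longest run = 2 ✓; Tm = 64.9 + 41·(9 − 16.4)/15 = 44.7°C ✓; GC 9/15 = 60.0%, outside 40.8–56.8% ✗; length 15, outside 17–19 ✗ — fails.
P3 (17 nt, A=6 T=5 G=4 C=2): longest run = 2 ✓; Tm = 64.9 + 41·(6 − 16.4)/17 = 39.8°C ✓; GC 6/17 = 35.3%, outside 40.8–56.8% ✗; length 17 ✓ — fails.
P4 (15 nt, A=3 T=3 G=3 C=6): longest run = 3 ✓; Tm = 64.9 + 41·(9 − 16.4)/15 = 44.7°C ✓; GC 9/15 = 60.0%, outside 40.8–56.8% ✗; length 15, outside 17–19 ✗ — fails.
P5 (18 nt, A=6 T=3 G=2 C=7): longest run = 2 ✓; Tm = 64.9 + 41·(9 − 16.4)/18 = 48.0°C ✓; GC 9/18 = 50.0% ✓; length 18 ✓ — passes.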